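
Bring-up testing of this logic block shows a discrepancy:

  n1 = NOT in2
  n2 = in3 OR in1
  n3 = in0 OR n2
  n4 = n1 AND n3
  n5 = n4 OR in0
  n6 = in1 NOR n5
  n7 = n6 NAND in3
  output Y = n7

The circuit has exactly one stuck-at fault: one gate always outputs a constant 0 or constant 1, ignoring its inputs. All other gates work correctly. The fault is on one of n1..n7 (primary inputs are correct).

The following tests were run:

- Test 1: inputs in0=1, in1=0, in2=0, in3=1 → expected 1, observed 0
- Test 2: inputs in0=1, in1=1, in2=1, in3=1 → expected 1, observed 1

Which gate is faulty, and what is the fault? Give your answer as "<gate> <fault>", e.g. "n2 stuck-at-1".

Fault-free values for test 1 (in0=1, in1=0, in2=0, in3=1): n1=1, n2=1, n3=1, n4=1, n5=1, n6=0, n7=1, giving Y=1. Observed 0.
Test 1: faults giving observed 0 are {n5 stuck-at-0, n6 stuck-at-1, n7 stuck-at-0}.
Test 2 (in0=1, in1=1, in2=1, in3=1): fault-free n1=0, n2=1, n3=1, n4=0, n5=1, n6=0, n7=1 → 1; observed 1. Eliminates n6 stuck-at-1, n7 stuck-at-0.
Only n5 stuck-at-0 is consistent with every test.

n5 stuck-at-0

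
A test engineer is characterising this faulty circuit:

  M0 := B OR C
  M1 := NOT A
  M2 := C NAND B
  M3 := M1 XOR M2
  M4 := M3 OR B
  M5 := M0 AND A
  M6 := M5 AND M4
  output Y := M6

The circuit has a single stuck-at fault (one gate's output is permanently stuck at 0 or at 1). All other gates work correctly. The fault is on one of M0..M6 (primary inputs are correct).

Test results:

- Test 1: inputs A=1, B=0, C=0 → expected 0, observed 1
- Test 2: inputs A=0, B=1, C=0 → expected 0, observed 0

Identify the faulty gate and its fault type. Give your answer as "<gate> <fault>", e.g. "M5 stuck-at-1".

M0 stuck-at-1

Fault-free values for test 1 (A=1, B=0, C=0): M0=0, M1=0, M2=1, M3=1, M4=1, M5=0, M6=0, giving Y=0. Observed 1.
Test 1: faults giving observed 1 are {M0 stuck-at-1, M5 stuck-at-1, M6 stuck-at-1}.
Test 2 (A=0, B=1, C=0): fault-free M0=1, M1=1, M2=1, M3=0, M4=1, M5=0, M6=0 → 0; observed 0. Eliminates M5 stuck-at-1, M6 stuck-at-1.
Only M0 stuck-at-1 is consistent with every test.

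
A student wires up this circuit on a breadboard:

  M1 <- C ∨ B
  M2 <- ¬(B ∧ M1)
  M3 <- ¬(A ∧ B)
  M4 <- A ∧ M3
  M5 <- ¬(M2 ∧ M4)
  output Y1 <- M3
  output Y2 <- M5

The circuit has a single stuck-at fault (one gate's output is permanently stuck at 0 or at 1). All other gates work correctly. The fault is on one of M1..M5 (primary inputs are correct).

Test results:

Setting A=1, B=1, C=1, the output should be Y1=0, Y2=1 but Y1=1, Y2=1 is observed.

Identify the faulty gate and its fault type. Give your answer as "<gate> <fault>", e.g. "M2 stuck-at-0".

Fault-free values for test 1 (A=1, B=1, C=1): M1=1, M2=0, M3=0, M4=0, M5=1, giving Y1=0, Y2=1. Observed Y1=1, Y2=1.
Test 1: faults giving observed Y1=1, Y2=1 are {M3 stuck-at-1}.
Only M3 stuck-at-1 is consistent with every test.

M3 stuck-at-1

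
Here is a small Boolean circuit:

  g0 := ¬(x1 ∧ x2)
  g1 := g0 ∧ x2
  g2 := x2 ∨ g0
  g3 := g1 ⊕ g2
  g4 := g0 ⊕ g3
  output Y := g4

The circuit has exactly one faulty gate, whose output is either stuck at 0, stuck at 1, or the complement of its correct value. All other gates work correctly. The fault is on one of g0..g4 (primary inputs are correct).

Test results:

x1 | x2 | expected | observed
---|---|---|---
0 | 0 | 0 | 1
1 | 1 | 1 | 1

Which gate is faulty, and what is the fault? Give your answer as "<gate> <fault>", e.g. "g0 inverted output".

Fault-free values for test 1 (x1=0, x2=0): g0=1, g1=0, g2=1, g3=1, g4=0, giving Y=0. Observed 1.
Test 1: faults giving observed 1 are {g1 stuck-at-1, g1 inverted output, g2 stuck-at-0, g2 inverted output, g3 stuck-at-0, g3 inverted output, g4 stuck-at-1, g4 inverted output}.
Test 2 (x1=1, x2=1): fault-free g0=0, g1=0, g2=1, g3=1, g4=1 → 1; observed 1. Eliminates g1 stuck-at-1, g1 inverted output, g2 stuck-at-0, g2 inverted output, g3 stuck-at-0, g3 inverted output, g4 inverted output.
Only g4 stuck-at-1 is consistent with every test.

g4 stuck-at-1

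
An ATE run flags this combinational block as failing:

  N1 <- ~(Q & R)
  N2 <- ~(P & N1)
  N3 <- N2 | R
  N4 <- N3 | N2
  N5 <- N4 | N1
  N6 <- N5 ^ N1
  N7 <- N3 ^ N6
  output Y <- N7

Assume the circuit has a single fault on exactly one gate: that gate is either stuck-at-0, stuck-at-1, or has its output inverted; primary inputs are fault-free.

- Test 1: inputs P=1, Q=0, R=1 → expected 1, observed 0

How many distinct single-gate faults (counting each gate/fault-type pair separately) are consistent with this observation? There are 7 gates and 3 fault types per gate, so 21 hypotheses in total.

Fault-free: N1=1, N2=0, N3=1, N4=1, N5=1, N6=0, N7=1 → 1. Observed 0.
  N1: stuck-at-0, inverted output ✓; others ✗
  N2: none of the 3 fault types match ✗
  N3: stuck-at-0, inverted output ✓; others ✗
  N4: none of the 3 fault types match ✗
  N5: stuck-at-0, inverted output ✓; others ✗
  N6: stuck-at-1, inverted output ✓; others ✗
  N7: stuck-at-0, inverted output ✓; others ✗
Consistent faults: {N1 stuck-at-0, N1 inverted output, N3 stuck-at-0, N3 inverted output, N5 stuck-at-0, N5 inverted output, N6 stuck-at-1, N6 inverted output, N7 stuck-at-0, N7 inverted output} — 10 in all.

10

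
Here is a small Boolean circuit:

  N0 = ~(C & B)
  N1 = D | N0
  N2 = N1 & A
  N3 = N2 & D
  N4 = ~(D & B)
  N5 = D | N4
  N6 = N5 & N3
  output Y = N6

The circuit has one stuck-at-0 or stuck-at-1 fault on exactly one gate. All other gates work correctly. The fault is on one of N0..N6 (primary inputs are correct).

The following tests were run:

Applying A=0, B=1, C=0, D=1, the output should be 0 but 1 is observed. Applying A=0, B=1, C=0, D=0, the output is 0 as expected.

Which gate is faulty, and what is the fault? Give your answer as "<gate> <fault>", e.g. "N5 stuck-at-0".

Fault-free values for test 1 (A=0, B=1, C=0, D=1): N0=1, N1=1, N2=0, N3=0, N4=0, N5=1, N6=0, giving Y=0. Observed 1.
Test 1: faults giving observed 1 are {N2 stuck-at-1, N3 stuck-at-1, N6 stuck-at-1}.
Test 2 (A=0, B=1, C=0, D=0): fault-free N0=1, N1=1, N2=0, N3=0, N4=1, N5=1, N6=0 → 0; observed 0. Eliminates N3 stuck-at-1, N6 stuck-at-1.
Only N2 stuck-at-1 is consistent with every test.

N2 stuck-at-1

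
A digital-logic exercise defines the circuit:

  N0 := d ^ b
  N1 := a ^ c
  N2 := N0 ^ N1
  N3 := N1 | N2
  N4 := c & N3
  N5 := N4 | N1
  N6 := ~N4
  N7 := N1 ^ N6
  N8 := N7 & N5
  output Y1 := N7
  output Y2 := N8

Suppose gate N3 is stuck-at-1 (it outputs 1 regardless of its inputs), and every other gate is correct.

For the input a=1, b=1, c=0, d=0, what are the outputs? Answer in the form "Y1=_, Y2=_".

Y1=0, Y2=0

Propagate with N3 forced: N0=1, N1=1, N2=0, N3=1 [stuck-at-1], N4=0, N5=1, N6=1, N7=0, N8=0.
So the outputs are Y1=0, Y2=0. (Same as the fault-free value — the fault is masked on this input.)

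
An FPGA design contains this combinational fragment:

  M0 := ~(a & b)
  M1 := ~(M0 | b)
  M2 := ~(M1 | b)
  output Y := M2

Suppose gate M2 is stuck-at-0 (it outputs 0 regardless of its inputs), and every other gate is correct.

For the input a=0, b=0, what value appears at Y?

0

Propagate with M2 forced: M0=1, M1=0, M2=0 [stuck-at-0].
So Y = 0. (Without the fault it would be 1.)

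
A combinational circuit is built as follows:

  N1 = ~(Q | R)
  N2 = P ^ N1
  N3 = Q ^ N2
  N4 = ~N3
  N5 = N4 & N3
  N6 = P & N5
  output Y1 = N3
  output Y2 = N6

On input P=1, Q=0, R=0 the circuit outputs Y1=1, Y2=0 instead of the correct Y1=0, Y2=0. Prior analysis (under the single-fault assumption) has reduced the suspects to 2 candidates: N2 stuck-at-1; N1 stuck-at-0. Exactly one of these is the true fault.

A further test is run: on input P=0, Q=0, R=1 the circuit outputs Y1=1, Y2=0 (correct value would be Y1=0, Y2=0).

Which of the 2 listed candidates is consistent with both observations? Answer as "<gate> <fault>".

Evaluate each candidate on input P=0, Q=0, R=1:
  N2 stuck-at-1: N1=0, N2=1 [stuck-at-1], N3=1, N4=0, N5=0, N6=0 → Y1=1, Y2=0 — matches
  N1 stuck-at-0: N1=0 [stuck-at-0], N2=0, N3=0, N4=1, N5=0, N6=0 → Y1=0, Y2=0 — eliminated
Only N2 stuck-at-1 reproduces the observed Y1=1, Y2=0.

N2 stuck-at-1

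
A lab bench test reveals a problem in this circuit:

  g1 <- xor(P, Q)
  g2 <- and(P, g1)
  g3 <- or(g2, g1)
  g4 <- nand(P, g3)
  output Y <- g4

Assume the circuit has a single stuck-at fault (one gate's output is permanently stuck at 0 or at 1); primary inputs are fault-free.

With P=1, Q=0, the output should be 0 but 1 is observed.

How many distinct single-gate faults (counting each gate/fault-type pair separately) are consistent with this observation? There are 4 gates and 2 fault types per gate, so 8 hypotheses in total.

3

Fault-free: g1=1, g2=1, g3=1, g4=0 → 0. Observed 1.
  g1 stuck-at-0: output 1 ✓
  g1 stuck-at-1: output 0 ✗
  g2 stuck-at-0: output 0 ✗
  g2 stuck-at-1: output 0 ✗
  g3 stuck-at-0: output 1 ✓
  g3 stuck-at-1: output 0 ✗
  g4 stuck-at-0: output 0 ✗
  g4 stuck-at-1: output 1 ✓
Consistent faults: {g1 stuck-at-0, g3 stuck-at-0, g4 stuck-at-1} — 3 in all.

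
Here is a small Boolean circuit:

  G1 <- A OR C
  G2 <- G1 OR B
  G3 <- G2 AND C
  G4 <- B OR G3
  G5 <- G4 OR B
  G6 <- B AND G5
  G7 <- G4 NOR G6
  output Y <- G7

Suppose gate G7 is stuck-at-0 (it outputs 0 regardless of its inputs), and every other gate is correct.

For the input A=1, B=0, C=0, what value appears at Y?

0

Propagate with G7 forced: G1=1, G2=1, G3=0, G4=0, G5=0, G6=0, G7=0 [stuck-at-0].
So Y = 0. (Without the fault it would be 1.)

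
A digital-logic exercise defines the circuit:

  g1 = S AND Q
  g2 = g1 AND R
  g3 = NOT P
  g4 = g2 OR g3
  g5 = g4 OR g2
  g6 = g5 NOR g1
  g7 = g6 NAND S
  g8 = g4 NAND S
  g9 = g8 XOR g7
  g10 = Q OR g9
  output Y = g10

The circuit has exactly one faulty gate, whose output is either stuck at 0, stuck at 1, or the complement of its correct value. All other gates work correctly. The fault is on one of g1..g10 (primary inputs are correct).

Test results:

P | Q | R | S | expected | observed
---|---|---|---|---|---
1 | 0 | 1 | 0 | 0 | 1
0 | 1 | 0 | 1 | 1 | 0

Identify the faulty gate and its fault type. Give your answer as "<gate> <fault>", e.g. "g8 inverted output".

g10 inverted output

Fault-free values for test 1 (P=1, Q=0, R=1, S=0): g1=0, g2=0, g3=0, g4=0, g5=0, g6=1, g7=1, g8=1, g9=0, g10=0, giving Y=0. Observed 1.
Test 1: faults giving observed 1 are {g7 stuck-at-0, g7 inverted output, g8 stuck-at-0, g8 inverted output, g9 stuck-at-1, g9 inverted output, g10 stuck-at-1, g10 inverted output}.
Test 2 (P=0, Q=1, R=0, S=1): fault-free g1=1, g2=0, g3=1, g4=1, g5=1, g6=0, g7=1, g8=0, g9=1, g10=1 → 1; observed 0. Eliminates g7 stuck-at-0, g7 inverted output, g8 stuck-at-0, g8 inverted output, g9 stuck-at-1, g9 inverted output, g10 stuck-at-1.
Only g10 inverted output is consistent with every test.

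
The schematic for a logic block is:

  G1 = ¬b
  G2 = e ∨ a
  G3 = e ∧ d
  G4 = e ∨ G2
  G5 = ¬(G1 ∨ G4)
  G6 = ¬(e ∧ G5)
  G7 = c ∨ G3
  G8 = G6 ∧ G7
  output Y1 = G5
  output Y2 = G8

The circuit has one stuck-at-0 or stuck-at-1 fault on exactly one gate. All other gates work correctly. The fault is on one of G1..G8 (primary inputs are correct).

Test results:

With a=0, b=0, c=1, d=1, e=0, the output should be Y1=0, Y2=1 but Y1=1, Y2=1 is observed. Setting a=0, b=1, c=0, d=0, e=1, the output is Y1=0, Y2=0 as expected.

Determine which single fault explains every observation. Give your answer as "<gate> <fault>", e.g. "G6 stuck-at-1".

G1 stuck-at-0

Fault-free values for test 1 (a=0, b=0, c=1, d=1, e=0): G1=1, G2=0, G3=0, G4=0, G5=0, G6=1, G7=1, G8=1, giving Y1=0, Y2=1. Observed Y1=1, Y2=1.
Test 1: faults giving observed Y1=1, Y2=1 are {G1 stuck-at-0, G5 stuck-at-1}.
Test 2 (a=0, b=1, c=0, d=0, e=1): fault-free G1=0, G2=1, G3=0, G4=1, G5=0, G6=1, G7=0, G8=0 → Y1=0, Y2=0; observed Y1=0, Y2=0. Eliminates G5 stuck-at-1.
Only G1 stuck-at-0 is consistent with every test.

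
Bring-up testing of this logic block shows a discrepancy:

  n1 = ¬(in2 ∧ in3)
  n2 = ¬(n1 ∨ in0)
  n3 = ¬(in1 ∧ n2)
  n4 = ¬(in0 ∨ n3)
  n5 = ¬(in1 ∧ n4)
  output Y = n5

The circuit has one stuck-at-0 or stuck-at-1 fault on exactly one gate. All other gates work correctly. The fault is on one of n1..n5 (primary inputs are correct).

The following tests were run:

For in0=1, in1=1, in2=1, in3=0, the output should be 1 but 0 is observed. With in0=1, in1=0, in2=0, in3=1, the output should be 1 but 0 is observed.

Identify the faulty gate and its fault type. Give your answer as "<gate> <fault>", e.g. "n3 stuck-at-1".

Fault-free values for test 1 (in0=1, in1=1, in2=1, in3=0): n1=1, n2=0, n3=1, n4=0, n5=1, giving Y=1. Observed 0.
Test 1: faults giving observed 0 are {n4 stuck-at-1, n5 stuck-at-0}.
Test 2 (in0=1, in1=0, in2=0, in3=1): fault-free n1=1, n2=0, n3=1, n4=0, n5=1 → 1; observed 0. Eliminates n4 stuck-at-1.
Only n5 stuck-at-0 is consistent with every test.

n5 stuck-at-0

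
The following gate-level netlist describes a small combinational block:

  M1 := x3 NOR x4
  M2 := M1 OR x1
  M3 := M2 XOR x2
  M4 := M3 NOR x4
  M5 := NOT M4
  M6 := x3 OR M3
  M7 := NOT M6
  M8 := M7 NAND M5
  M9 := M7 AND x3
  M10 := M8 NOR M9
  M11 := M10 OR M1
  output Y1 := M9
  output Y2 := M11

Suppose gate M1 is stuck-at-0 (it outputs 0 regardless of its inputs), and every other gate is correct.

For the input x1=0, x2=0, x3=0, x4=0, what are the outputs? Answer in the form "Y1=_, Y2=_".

Y1=0, Y2=0

Propagate with M1 forced: M1=0 [stuck-at-0], M2=0, M3=0, M4=1, M5=0, M6=0, M7=1, M8=1, M9=0, M10=0, M11=0.
So the outputs are Y1=0, Y2=0. (Without the fault they would be Y1=0, Y2=1.)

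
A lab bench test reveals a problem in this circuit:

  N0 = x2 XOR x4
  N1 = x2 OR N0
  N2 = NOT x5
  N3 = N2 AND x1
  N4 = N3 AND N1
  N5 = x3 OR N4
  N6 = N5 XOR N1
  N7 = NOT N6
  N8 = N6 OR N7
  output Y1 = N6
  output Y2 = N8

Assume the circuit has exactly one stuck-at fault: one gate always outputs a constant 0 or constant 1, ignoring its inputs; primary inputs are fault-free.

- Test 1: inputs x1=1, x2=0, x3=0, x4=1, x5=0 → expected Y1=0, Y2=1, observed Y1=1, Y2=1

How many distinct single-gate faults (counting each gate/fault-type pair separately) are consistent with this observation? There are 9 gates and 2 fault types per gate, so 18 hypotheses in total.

5

Fault-free: N0=1, N1=1, N2=1, N3=1, N4=1, N5=1, N6=0, N7=1, N8=1 → Y1=0, Y2=1. Observed Y1=1, Y2=1.
  N0: none of the 2 fault types match ✗
  N1: none of the 2 fault types match ✗
  N2: stuck-at-0 ✓; others ✗
  N3: stuck-at-0 ✓; others ✗
  N4: stuck-at-0 ✓; others ✗
  N5: stuck-at-0 ✓; others ✗
  N6: stuck-at-1 ✓; others ✗
  N7: none of the 2 fault types match ✗
  N8: none of the 2 fault types match ✗
Consistent faults: {N2 stuck-at-0, N3 stuck-at-0, N4 stuck-at-0, N5 stuck-at-0, N6 stuck-at-1} — 5 in all.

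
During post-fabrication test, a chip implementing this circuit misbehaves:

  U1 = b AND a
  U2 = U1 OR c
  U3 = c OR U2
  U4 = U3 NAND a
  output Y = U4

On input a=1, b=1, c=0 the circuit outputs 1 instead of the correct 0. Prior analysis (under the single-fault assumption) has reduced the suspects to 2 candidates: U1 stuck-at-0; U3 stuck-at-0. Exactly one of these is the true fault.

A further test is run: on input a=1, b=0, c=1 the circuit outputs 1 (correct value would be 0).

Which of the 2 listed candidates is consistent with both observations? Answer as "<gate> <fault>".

Evaluate each candidate on input a=1, b=0, c=1:
  U1 stuck-at-0: U1=0 [stuck-at-0], U2=1, U3=1, U4=0 → 0 — eliminated
  U3 stuck-at-0: U1=0, U2=1, U3=0 [stuck-at-0], U4=1 → 1 — matches
Only U3 stuck-at-0 reproduces the observed 1.

U3 stuck-at-0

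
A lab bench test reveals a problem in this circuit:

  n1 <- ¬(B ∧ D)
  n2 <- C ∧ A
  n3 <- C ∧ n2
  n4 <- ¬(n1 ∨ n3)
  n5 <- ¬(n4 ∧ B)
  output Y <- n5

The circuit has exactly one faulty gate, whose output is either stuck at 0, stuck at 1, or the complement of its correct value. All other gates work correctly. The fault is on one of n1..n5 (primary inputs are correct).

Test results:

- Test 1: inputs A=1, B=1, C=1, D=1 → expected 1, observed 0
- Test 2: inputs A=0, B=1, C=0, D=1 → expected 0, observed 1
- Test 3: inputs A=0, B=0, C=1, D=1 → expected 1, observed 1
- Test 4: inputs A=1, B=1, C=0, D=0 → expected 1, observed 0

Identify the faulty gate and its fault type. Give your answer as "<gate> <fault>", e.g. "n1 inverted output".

Fault-free values for test 1 (A=1, B=1, C=1, D=1): n1=0, n2=1, n3=1, n4=0, n5=1, giving Y=1. Observed 0.
Test 1: faults giving observed 0 are {n2 stuck-at-0, n2 inverted output, n3 stuck-at-0, n3 inverted output, n4 stuck-at-1, n4 inverted output, n5 stuck-at-0, n5 inverted output}.
Test 2 (A=0, B=1, C=0, D=1): fault-free n1=0, n2=0, n3=0, n4=1, n5=0 → 0; observed 1. Eliminates n2 stuck-at-0, n2 inverted output, n3 stuck-at-0, n4 stuck-at-1, n5 stuck-at-0.
Test 3 (A=0, B=0, C=1, D=1): fault-free n1=1, n2=0, n3=0, n4=0, n5=1 → 1; observed 1. Eliminates n5 inverted output.
Test 4 (A=1, B=1, C=0, D=0): fault-free n1=1, n2=0, n3=0, n4=0, n5=1 → 1; observed 0. Eliminates n3 inverted output.
Only n4 inverted output is consistent with every test.

n4 inverted output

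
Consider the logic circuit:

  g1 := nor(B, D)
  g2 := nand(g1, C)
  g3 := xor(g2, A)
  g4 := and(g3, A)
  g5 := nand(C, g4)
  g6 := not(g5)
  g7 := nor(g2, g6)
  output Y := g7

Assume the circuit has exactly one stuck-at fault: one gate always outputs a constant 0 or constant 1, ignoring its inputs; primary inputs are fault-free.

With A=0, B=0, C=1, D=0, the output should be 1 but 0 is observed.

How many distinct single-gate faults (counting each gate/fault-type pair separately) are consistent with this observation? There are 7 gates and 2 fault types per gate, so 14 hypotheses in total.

Fault-free: g1=1, g2=0, g3=0, g4=0, g5=1, g6=0, g7=1 → 1. Observed 0.
  g1 stuck-at-0: output 0 ✓
  g1 stuck-at-1: output 1 ✗
  g2 stuck-at-0: output 1 ✗
  g2 stuck-at-1: output 0 ✓
  g3 stuck-at-0: output 1 ✗
  g3 stuck-at-1: output 1 ✗
  g4 stuck-at-0: output 1 ✗
  g4 stuck-at-1: output 0 ✓
  g5 stuck-at-0: output 0 ✓
  g5 stuck-at-1: output 1 ✗
  g6 stuck-at-0: output 1 ✗
  g6 stuck-at-1: output 0 ✓
  g7 stuck-at-0: output 0 ✓
  g7 stuck-at-1: output 1 ✗
Consistent faults: {g1 stuck-at-0, g2 stuck-at-1, g4 stuck-at-1, g5 stuck-at-0, g6 stuck-at-1, g7 stuck-at-0} — 6 in all.

6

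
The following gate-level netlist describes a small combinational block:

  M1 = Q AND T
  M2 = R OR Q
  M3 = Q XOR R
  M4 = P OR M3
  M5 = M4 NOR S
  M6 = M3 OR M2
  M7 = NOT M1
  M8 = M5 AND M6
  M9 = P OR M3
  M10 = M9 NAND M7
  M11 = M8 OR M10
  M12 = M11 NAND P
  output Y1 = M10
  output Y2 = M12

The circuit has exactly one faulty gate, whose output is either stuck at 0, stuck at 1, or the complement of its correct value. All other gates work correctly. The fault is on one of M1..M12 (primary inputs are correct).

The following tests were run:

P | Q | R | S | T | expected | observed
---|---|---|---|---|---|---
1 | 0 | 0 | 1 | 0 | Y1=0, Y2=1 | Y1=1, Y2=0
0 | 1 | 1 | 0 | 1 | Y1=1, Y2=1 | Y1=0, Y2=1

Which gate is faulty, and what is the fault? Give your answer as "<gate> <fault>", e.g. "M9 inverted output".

M10 inverted output

Fault-free values for test 1 (P=1, Q=0, R=0, S=1, T=0): M1=0, M2=0, M3=0, M4=1, M5=0, M6=0, M7=1, M8=0, M9=1, M10=0, M11=0, M12=1, giving Y1=0, Y2=1. Observed Y1=1, Y2=0.
Test 1: faults giving observed Y1=1, Y2=0 are {M1 stuck-at-1, M1 inverted output, M7 stuck-at-0, M7 inverted output, M9 stuck-at-0, M9 inverted output, M10 stuck-at-1, M10 inverted output}.
Test 2 (P=0, Q=1, R=1, S=0, T=1): fault-free M1=1, M2=1, M3=0, M4=0, M5=1, M6=1, M7=0, M8=1, M9=0, M10=1, M11=1, M12=1 → Y1=1, Y2=1; observed Y1=0, Y2=1. Eliminates M1 stuck-at-1, M1 inverted output, M7 stuck-at-0, M7 inverted output, M9 stuck-at-0, M9 inverted output, M10 stuck-at-1.
Only M10 inverted output is consistent with every test.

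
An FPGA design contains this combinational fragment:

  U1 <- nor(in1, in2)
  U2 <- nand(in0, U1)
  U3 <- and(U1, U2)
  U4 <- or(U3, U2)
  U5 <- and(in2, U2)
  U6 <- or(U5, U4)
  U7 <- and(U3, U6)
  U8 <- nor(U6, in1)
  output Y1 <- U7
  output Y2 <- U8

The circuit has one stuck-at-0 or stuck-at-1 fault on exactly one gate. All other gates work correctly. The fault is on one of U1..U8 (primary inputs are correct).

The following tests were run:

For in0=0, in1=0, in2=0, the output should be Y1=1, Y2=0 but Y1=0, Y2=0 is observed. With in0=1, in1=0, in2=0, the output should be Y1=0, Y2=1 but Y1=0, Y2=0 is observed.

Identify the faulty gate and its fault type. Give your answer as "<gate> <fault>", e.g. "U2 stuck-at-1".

U1 stuck-at-0

Fault-free values for test 1 (in0=0, in1=0, in2=0): U1=1, U2=1, U3=1, U4=1, U5=0, U6=1, U7=1, U8=0, giving Y1=1, Y2=0. Observed Y1=0, Y2=0.
Test 1: faults giving observed Y1=0, Y2=0 are {U1 stuck-at-0, U3 stuck-at-0, U7 stuck-at-0}.
Test 2 (in0=1, in1=0, in2=0): fault-free U1=1, U2=0, U3=0, U4=0, U5=0, U6=0, U7=0, U8=1 → Y1=0, Y2=1; observed Y1=0, Y2=0. Eliminates U3 stuck-at-0, U7 stuck-at-0.
Only U1 stuck-at-0 is consistent with every test.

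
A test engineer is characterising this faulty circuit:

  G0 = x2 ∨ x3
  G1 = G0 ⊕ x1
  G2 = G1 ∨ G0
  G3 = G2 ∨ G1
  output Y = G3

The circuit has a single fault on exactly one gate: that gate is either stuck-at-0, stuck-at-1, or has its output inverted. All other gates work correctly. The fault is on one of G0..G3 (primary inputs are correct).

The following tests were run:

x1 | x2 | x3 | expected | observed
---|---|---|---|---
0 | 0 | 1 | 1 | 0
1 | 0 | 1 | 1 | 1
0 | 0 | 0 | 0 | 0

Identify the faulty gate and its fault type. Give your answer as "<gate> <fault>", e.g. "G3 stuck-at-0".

Fault-free values for test 1 (x1=0, x2=0, x3=1): G0=1, G1=1, G2=1, G3=1, giving Y=1. Observed 0.
Test 1: faults giving observed 0 are {G0 stuck-at-0, G0 inverted output, G3 stuck-at-0, G3 inverted output}.
Test 2 (x1=1, x2=0, x3=1): fault-free G0=1, G1=0, G2=1, G3=1 → 1; observed 1. Eliminates G3 stuck-at-0, G3 inverted output.
Test 3 (x1=0, x2=0, x3=0): fault-free G0=0, G1=0, G2=0, G3=0 → 0; observed 0. Eliminates G0 inverted output.
Only G0 stuck-at-0 is consistent with every test.

G0 stuck-at-0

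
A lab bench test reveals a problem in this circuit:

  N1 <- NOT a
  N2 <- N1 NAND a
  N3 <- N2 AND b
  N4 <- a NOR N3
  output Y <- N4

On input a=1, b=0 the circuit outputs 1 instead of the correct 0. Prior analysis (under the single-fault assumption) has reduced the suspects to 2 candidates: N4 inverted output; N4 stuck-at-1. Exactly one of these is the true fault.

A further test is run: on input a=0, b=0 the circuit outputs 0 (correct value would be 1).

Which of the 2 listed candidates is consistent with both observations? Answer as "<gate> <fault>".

N4 inverted output

Evaluate each candidate on input a=0, b=0:
  N4 inverted output: N1=1, N2=1, N3=0, N4=0 [inverted output] → 0 — matches
  N4 stuck-at-1: N1=1, N2=1, N3=0, N4=1 [stuck-at-1] → 1 — eliminated
Only N4 inverted output reproduces the observed 0.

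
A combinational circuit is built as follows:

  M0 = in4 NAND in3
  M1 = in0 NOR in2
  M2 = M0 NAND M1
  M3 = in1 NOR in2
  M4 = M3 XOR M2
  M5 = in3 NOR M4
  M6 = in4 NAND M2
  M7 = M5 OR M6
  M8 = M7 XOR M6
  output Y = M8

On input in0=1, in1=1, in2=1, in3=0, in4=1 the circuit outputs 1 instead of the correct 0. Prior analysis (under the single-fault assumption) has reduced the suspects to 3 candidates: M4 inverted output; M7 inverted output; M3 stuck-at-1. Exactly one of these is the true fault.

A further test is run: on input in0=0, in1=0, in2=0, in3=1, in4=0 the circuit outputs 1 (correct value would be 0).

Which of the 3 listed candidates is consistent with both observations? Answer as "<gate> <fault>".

Evaluate each candidate on input in0=0, in1=0, in2=0, in3=1, in4=0:
  M4 inverted output: M0=1, M1=1, M2=0, M3=1, M4=0 [inverted output], M5=0, M6=1, M7=1, M8=0 → 0 — eliminated
  M7 inverted output: M0=1, M1=1, M2=0, M3=1, M4=1, M5=0, M6=1, M7=0 [inverted output], M8=1 → 1 — matches
  M3 stuck-at-1: M0=1, M1=1, M2=0, M3=1 [stuck-at-1], M4=1, M5=0, M6=1, M7=1, M8=0 → 0 — eliminated
Only M7 inverted output reproduces the observed 1.

M7 inverted output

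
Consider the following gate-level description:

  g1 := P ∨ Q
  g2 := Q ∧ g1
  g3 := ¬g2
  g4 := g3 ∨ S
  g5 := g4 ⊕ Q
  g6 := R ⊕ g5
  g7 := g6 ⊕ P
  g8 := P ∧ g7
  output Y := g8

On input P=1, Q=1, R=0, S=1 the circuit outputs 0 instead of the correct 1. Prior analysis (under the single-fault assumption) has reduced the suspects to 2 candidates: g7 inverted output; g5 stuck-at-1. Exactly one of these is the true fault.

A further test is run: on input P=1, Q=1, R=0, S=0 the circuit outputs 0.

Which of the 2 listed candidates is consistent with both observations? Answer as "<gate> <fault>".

Evaluate each candidate on input P=1, Q=1, R=0, S=0:
  g7 inverted output: g1=1, g2=1, g3=0, g4=0, g5=1, g6=1, g7=1 [inverted output], g8=1 → 1 — eliminated
  g5 stuck-at-1: g1=1, g2=1, g3=0, g4=0, g5=1 [stuck-at-1], g6=1, g7=0, g8=0 → 0 — matches
Only g5 stuck-at-1 reproduces the observed 0.

g5 stuck-at-1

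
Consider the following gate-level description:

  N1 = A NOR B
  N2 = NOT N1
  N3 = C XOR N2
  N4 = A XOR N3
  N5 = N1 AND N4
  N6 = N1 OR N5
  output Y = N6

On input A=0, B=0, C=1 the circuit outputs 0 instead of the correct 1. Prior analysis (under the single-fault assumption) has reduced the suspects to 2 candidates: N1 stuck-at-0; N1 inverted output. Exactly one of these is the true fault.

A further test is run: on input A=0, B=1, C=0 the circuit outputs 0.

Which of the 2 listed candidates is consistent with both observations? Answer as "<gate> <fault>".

N1 stuck-at-0

Evaluate each candidate on input A=0, B=1, C=0:
  N1 stuck-at-0: N1=0 [stuck-at-0], N2=1, N3=1, N4=1, N5=0, N6=0 → 0 — matches
  N1 inverted output: N1=1 [inverted output], N2=0, N3=0, N4=0, N5=0, N6=1 → 1 — eliminated
Only N1 stuck-at-0 reproduces the observed 0.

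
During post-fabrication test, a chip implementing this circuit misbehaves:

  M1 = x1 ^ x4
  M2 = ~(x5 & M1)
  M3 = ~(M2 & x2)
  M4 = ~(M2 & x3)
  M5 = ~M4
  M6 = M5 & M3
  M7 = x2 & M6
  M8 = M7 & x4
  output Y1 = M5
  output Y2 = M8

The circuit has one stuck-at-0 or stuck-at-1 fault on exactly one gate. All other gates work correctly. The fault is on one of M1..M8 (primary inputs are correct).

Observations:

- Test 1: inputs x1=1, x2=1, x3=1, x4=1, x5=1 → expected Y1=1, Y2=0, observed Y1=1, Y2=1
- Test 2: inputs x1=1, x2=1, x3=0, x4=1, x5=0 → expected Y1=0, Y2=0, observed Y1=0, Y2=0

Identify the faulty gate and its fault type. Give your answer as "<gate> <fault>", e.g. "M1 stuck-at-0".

M3 stuck-at-1

Fault-free values for test 1 (x1=1, x2=1, x3=1, x4=1, x5=1): M1=0, M2=1, M3=0, M4=0, M5=1, M6=0, M7=0, M8=0, giving Y1=1, Y2=0. Observed Y1=1, Y2=1.
Test 1: faults giving observed Y1=1, Y2=1 are {M3 stuck-at-1, M6 stuck-at-1, M7 stuck-at-1, M8 stuck-at-1}.
Test 2 (x1=1, x2=1, x3=0, x4=1, x5=0): fault-free M1=0, M2=1, M3=0, M4=1, M5=0, M6=0, M7=0, M8=0 → Y1=0, Y2=0; observed Y1=0, Y2=0. Eliminates M6 stuck-at-1, M7 stuck-at-1, M8 stuck-at-1.
Only M3 stuck-at-1 is consistent with every test.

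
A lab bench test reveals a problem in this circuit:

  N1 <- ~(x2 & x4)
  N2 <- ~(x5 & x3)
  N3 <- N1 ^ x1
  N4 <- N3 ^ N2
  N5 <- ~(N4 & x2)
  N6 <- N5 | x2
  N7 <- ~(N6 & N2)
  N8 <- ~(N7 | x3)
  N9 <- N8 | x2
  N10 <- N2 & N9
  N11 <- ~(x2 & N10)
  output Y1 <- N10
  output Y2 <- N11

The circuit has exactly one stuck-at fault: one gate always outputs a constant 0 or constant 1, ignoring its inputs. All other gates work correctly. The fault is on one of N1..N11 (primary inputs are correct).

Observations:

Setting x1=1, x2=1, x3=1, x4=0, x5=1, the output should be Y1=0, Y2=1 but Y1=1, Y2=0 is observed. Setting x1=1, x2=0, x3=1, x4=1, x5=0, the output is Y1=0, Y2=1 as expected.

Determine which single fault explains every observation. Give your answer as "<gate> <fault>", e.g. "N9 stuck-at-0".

Fault-free values for test 1 (x1=1, x2=1, x3=1, x4=0, x5=1): N1=1, N2=0, N3=0, N4=0, N5=1, N6=1, N7=1, N8=0, N9=1, N10=0, N11=1, giving Y1=0, Y2=1. Observed Y1=1, Y2=0.
Test 1: faults giving observed Y1=1, Y2=0 are {N2 stuck-at-1, N10 stuck-at-1}.
Test 2 (x1=1, x2=0, x3=1, x4=1, x5=0): fault-free N1=1, N2=1, N3=0, N4=1, N5=1, N6=1, N7=0, N8=0, N9=0, N10=0, N11=1 → Y1=0, Y2=1; observed Y1=0, Y2=1. Eliminates N10 stuck-at-1.
Only N2 stuck-at-1 is consistent with every test.

N2 stuck-at-1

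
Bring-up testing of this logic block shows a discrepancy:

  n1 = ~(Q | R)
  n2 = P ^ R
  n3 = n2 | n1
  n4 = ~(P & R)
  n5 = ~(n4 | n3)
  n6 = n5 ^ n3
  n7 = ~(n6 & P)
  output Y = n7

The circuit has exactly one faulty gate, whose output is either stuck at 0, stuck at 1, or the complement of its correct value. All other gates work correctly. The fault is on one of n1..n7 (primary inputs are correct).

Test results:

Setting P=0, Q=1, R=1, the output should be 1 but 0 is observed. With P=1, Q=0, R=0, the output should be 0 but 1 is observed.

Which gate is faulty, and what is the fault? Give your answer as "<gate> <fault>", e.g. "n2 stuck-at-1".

Fault-free values for test 1 (P=0, Q=1, R=1): n1=0, n2=1, n3=1, n4=1, n5=0, n6=1, n7=1, giving Y=1. Observed 0.
Test 1: faults giving observed 0 are {n7 stuck-at-0, n7 inverted output}.
Test 2 (P=1, Q=0, R=0): fault-free n1=1, n2=1, n3=1, n4=1, n5=0, n6=1, n7=0 → 0; observed 1. Eliminates n7 stuck-at-0.
Only n7 inverted output is consistent with every test.

n7 inverted output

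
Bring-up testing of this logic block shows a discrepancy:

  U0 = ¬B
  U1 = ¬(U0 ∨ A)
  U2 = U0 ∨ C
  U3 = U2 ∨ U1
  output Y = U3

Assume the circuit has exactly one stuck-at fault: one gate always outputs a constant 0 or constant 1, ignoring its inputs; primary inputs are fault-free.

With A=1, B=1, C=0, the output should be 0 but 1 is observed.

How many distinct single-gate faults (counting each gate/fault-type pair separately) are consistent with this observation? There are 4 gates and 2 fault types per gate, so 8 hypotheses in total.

Fault-free: U0=0, U1=0, U2=0, U3=0 → 0. Observed 1.
  U0 stuck-at-0: output 0 ✗
  U0 stuck-at-1: output 1 ✓
  U1 stuck-at-0: output 0 ✗
  U1 stuck-at-1: output 1 ✓
  U2 stuck-at-0: output 0 ✗
  U2 stuck-at-1: output 1 ✓
  U3 stuck-at-0: output 0 ✗
  U3 stuck-at-1: output 1 ✓
Consistent faults: {U0 stuck-at-1, U1 stuck-at-1, U2 stuck-at-1, U3 stuck-at-1} — 4 in all.

4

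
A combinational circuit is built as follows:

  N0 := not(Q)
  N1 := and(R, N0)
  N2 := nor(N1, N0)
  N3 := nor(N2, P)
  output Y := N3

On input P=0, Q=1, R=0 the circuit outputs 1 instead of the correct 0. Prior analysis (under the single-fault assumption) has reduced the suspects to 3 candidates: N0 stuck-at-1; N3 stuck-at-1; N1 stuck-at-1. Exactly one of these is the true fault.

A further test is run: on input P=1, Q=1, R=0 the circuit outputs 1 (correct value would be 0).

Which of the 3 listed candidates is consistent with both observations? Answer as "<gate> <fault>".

Evaluate each candidate on input P=1, Q=1, R=0:
  N0 stuck-at-1: N0=1 [stuck-at-1], N1=0, N2=0, N3=0 → 0 — eliminated
  N3 stuck-at-1: N0=0, N1=0, N2=1, N3=1 [stuck-at-1] → 1 — matches
  N1 stuck-at-1: N0=0, N1=1 [stuck-at-1], N2=0, N3=0 → 0 — eliminated
Only N3 stuck-at-1 reproduces the observed 1.

N3 stuck-at-1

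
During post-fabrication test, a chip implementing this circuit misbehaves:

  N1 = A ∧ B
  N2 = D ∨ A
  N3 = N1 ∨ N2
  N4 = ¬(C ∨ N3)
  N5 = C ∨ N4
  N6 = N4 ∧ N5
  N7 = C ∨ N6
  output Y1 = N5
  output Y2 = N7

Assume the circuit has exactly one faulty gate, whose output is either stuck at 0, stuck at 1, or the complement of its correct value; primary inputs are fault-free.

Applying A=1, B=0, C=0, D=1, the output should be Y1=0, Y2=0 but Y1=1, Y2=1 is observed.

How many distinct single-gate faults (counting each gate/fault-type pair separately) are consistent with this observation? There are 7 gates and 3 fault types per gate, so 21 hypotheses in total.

Fault-free: N1=0, N2=1, N3=1, N4=0, N5=0, N6=0, N7=0 → Y1=0, Y2=0. Observed Y1=1, Y2=1.
  N1: none of the 3 fault types match ✗
  N2: stuck-at-0, inverted output ✓; others ✗
  N3: stuck-at-0, inverted output ✓; others ✗
  N4: stuck-at-1, inverted output ✓; others ✗
  N5: none of the 3 fault types match ✗
  N6: none of the 3 fault types match ✗
  N7: none of the 3 fault types match ✗
Consistent faults: {N2 stuck-at-0, N2 inverted output, N3 stuck-at-0, N3 inverted output, N4 stuck-at-1, N4 inverted output} — 6 in all.

6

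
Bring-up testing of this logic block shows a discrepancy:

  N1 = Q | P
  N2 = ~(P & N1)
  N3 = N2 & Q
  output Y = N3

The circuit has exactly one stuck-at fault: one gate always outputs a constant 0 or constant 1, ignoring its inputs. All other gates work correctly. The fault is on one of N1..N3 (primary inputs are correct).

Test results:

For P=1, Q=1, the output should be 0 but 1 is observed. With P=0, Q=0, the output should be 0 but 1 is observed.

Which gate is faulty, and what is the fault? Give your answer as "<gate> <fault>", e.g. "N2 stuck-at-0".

N3 stuck-at-1

Fault-free values for test 1 (P=1, Q=1): N1=1, N2=0, N3=0, giving Y=0. Observed 1.
Test 1: faults giving observed 1 are {N1 stuck-at-0, N2 stuck-at-1, N3 stuck-at-1}.
Test 2 (P=0, Q=0): fault-free N1=0, N2=1, N3=0 → 0; observed 1. Eliminates N1 stuck-at-0, N2 stuck-at-1.
Only N3 stuck-at-1 is consistent with every test.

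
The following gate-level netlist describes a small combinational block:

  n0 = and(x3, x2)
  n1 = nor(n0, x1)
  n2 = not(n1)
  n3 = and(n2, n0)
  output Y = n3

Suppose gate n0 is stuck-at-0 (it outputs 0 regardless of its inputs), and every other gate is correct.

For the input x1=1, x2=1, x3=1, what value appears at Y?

Propagate with n0 forced: n0=0 [stuck-at-0], n1=0, n2=1, n3=0.
So Y = 0. (Without the fault it would be 1.)

0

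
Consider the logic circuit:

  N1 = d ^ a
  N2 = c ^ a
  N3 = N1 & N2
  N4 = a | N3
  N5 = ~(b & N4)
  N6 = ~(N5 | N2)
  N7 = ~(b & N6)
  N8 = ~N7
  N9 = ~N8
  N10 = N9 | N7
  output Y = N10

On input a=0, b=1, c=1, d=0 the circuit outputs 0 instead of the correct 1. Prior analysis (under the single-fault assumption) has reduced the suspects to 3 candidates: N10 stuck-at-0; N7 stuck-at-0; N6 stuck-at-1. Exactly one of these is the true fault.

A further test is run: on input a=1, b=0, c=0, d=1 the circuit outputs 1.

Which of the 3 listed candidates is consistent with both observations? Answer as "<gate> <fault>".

N6 stuck-at-1

Evaluate each candidate on input a=1, b=0, c=0, d=1:
  N10 stuck-at-0: N1=0, N2=1, N3=0, N4=1, N5=1, N6=0, N7=1, N8=0, N9=1, N10=0 [stuck-at-0] → 0 — eliminated
  N7 stuck-at-0: N1=0, N2=1, N3=0, N4=1, N5=1, N6=0, N7=0 [stuck-at-0], N8=1, N9=0, N10=0 → 0 — eliminated
  N6 stuck-at-1: N1=0, N2=1, N3=0, N4=1, N5=1, N6=1 [stuck-at-1], N7=1, N8=0, N9=1, N10=1 → 1 — matches
Only N6 stuck-at-1 reproduces the observed 1.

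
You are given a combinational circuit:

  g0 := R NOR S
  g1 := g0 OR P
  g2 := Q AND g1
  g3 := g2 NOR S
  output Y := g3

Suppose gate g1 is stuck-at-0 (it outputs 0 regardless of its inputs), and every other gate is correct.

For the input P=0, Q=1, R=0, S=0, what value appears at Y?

1

Propagate with g1 forced: g0=1, g1=0 [stuck-at-0], g2=0, g3=1.
So Y = 1. (Without the fault it would be 0.)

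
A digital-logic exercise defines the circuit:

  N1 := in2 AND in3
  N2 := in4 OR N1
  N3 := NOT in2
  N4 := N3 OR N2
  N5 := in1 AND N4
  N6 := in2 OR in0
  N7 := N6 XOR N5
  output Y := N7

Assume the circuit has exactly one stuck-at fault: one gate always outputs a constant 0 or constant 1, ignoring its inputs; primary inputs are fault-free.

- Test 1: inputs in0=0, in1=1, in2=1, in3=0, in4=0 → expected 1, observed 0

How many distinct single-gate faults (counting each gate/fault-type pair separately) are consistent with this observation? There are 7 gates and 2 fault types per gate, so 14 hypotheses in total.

Fault-free: N1=0, N2=0, N3=0, N4=0, N5=0, N6=1, N7=1 → 1. Observed 0.
  N1 stuck-at-0: output 1 ✗
  N1 stuck-at-1: output 0 ✓
  N2 stuck-at-0: output 1 ✗
  N2 stuck-at-1: output 0 ✓
  N3 stuck-at-0: output 1 ✗
  N3 stuck-at-1: output 0 ✓
  N4 stuck-at-0: output 1 ✗
  N4 stuck-at-1: output 0 ✓
  N5 stuck-at-0: output 1 ✗
  N5 stuck-at-1: output 0 ✓
  N6 stuck-at-0: output 0 ✓
  N6 stuck-at-1: output 1 ✗
  N7 stuck-at-0: output 0 ✓
  N7 stuck-at-1: output 1 ✗
Consistent faults: {N1 stuck-at-1, N2 stuck-at-1, N3 stuck-at-1, N4 stuck-at-1, N5 stuck-at-1, N6 stuck-at-0, N7 stuck-at-0} — 7 in all.

7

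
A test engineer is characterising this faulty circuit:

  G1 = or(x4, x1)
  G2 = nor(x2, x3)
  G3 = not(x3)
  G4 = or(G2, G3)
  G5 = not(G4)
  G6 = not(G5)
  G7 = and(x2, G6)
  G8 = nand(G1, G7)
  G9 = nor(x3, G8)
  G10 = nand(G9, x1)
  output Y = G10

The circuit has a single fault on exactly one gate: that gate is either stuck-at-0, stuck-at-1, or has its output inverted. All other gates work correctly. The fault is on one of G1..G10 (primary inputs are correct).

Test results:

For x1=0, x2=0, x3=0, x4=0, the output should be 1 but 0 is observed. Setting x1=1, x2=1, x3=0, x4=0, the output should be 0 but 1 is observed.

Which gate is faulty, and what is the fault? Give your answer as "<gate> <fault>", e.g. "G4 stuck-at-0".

G10 inverted output

Fault-free values for test 1 (x1=0, x2=0, x3=0, x4=0): G1=0, G2=1, G3=1, G4=1, G5=0, G6=1, G7=0, G8=1, G9=0, G10=1, giving Y=1. Observed 0.
Test 1: faults giving observed 0 are {G10 stuck-at-0, G10 inverted output}.
Test 2 (x1=1, x2=1, x3=0, x4=0): fault-free G1=1, G2=0, G3=1, G4=1, G5=0, G6=1, G7=1, G8=0, G9=1, G10=0 → 0; observed 1. Eliminates G10 stuck-at-0.
Only G10 inverted output is consistent with every test.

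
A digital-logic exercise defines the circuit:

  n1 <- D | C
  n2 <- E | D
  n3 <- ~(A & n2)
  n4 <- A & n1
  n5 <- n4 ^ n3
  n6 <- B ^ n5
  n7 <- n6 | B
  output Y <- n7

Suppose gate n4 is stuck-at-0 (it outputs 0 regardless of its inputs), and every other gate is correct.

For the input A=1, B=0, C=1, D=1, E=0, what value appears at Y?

Propagate with n4 forced: n1=1, n2=1, n3=0, n4=0 [stuck-at-0], n5=0, n6=0, n7=0.
So Y = 0. (Without the fault it would be 1.)

0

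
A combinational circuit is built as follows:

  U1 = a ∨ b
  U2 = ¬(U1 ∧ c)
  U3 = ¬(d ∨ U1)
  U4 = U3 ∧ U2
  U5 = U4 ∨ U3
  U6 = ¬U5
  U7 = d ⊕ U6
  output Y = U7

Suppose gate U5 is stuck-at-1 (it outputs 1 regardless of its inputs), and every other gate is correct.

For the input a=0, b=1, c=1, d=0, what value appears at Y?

0

Propagate with U5 forced: U1=1, U2=0, U3=0, U4=0, U5=1 [stuck-at-1], U6=0, U7=0.
So Y = 0. (Without the fault it would be 1.)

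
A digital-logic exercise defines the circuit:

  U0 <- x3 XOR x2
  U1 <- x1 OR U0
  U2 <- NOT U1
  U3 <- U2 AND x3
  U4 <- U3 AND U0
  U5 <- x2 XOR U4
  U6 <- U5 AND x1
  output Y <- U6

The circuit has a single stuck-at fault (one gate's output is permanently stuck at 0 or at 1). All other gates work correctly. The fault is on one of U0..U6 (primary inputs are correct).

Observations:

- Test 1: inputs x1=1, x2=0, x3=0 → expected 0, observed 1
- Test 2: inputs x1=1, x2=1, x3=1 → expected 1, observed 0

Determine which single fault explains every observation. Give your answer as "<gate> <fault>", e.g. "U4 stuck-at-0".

Fault-free values for test 1 (x1=1, x2=0, x3=0): U0=0, U1=1, U2=0, U3=0, U4=0, U5=0, U6=0, giving Y=0. Observed 1.
Test 1: faults giving observed 1 are {U4 stuck-at-1, U5 stuck-at-1, U6 stuck-at-1}.
Test 2 (x1=1, x2=1, x3=1): fault-free U0=0, U1=1, U2=0, U3=0, U4=0, U5=1, U6=1 → 1; observed 0. Eliminates U5 stuck-at-1, U6 stuck-at-1.
Only U4 stuck-at-1 is consistent with every test.

U4 stuck-at-1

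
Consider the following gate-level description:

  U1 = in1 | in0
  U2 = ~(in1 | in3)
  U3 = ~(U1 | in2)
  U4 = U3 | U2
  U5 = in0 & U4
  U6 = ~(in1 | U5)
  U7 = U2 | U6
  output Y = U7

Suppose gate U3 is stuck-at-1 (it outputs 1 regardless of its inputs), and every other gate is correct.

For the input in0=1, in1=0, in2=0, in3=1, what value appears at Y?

Propagate with U3 forced: U1=1, U2=0, U3=1 [stuck-at-1], U4=1, U5=1, U6=0, U7=0.
So Y = 0. (Without the fault it would be 1.)

0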